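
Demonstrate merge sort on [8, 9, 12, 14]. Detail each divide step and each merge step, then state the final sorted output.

Merge sort trace:

Split: [8, 9, 12, 14] -> [8, 9] and [12, 14]
  Split: [8, 9] -> [8] and [9]
  Merge: [8] + [9] -> [8, 9]
  Split: [12, 14] -> [12] and [14]
  Merge: [12] + [14] -> [12, 14]
Merge: [8, 9] + [12, 14] -> [8, 9, 12, 14]

Final sorted array: [8, 9, 12, 14]

The merge sort proceeds by recursively splitting the array and merging sorted halves.
After all merges, the sorted array is [8, 9, 12, 14].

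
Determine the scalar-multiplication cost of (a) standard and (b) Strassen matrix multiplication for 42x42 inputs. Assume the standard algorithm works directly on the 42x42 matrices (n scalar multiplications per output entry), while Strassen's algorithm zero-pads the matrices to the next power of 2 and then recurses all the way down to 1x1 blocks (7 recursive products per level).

Matrix multiplication for 42x42 matrices:

Strassen's algorithm requires power-of-2 dimensions. Pad 42x42 to 64x64 (next power of 2).

Standard algorithm: 42^3 = 74088 multiplications
Strassen's algorithm: 7^(log2(64)) = 7^6 = 117649 multiplications
Difference: 74088 - 117649 = -43561 (Strassen uses MORE here due to padding overhead — for small or just-over-power-of-2 n, padding can outweigh the per-level savings)

Standard: 74088 multiplications (42^3). Strassen: 117649 multiplications (7^6, after padding to 64x64). Strassen reduces 8 recursive multiplications to 7 at each level.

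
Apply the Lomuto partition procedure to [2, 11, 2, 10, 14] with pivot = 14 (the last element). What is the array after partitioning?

Lomuto partition with pivot = 14:

Initial array: [2, 11, 2, 10, 14]

arr[0]=2 <= 14: swap with position 0, array becomes [2, 11, 2, 10, 14]
arr[1]=11 <= 14: swap with position 1, array becomes [2, 11, 2, 10, 14]
arr[2]=2 <= 14: swap with position 2, array becomes [2, 11, 2, 10, 14]
arr[3]=10 <= 14: swap with position 3, array becomes [2, 11, 2, 10, 14]

Place pivot at position 4: [2, 11, 2, 10, 14]
Pivot position: 4

After partitioning with pivot 14, the array becomes [2, 11, 2, 10, 14]. The pivot is placed at index 4. All elements to the left of the pivot are <= 14, and all elements to the right are > 14.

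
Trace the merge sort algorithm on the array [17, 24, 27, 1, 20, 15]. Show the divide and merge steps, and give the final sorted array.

Merge sort trace:

Split: [17, 24, 27, 1, 20, 15] -> [17, 24, 27] and [1, 20, 15]
  Split: [17, 24, 27] -> [17] and [24, 27]
    Split: [24, 27] -> [24] and [27]
    Merge: [24] + [27] -> [24, 27]
  Merge: [17] + [24, 27] -> [17, 24, 27]
  Split: [1, 20, 15] -> [1] and [20, 15]
    Split: [20, 15] -> [20] and [15]
    Merge: [20] + [15] -> [15, 20]
  Merge: [1] + [15, 20] -> [1, 15, 20]
Merge: [17, 24, 27] + [1, 15, 20] -> [1, 15, 17, 20, 24, 27]

Final sorted array: [1, 15, 17, 20, 24, 27]

The merge sort proceeds by recursively splitting the array and merging sorted halves.
After all merges, the sorted array is [1, 15, 17, 20, 24, 27].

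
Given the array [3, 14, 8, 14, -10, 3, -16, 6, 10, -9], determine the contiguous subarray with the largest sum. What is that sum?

Using Kadane's algorithm on [3, 14, 8, 14, -10, 3, -16, 6, 10, -9]:

Scanning through the array:
Position 1 (value 14): max_ending_here = 17, max_so_far = 17
Position 2 (value 8): max_ending_here = 25, max_so_far = 25
Position 3 (value 14): max_ending_here = 39, max_so_far = 39
Position 4 (value -10): max_ending_here = 29, max_so_far = 39
Position 5 (value 3): max_ending_here = 32, max_so_far = 39
Position 6 (value -16): max_ending_here = 16, max_so_far = 39
Position 7 (value 6): max_ending_here = 22, max_so_far = 39
Position 8 (value 10): max_ending_here = 32, max_so_far = 39
Position 9 (value -9): max_ending_here = 23, max_so_far = 39

Maximum subarray: [3, 14, 8, 14]
Maximum sum: 39

The maximum subarray is [3, 14, 8, 14] with sum 39. This subarray runs from index 0 to index 3.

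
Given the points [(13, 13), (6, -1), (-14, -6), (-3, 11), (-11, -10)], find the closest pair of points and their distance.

Computing all pairwise distances among 5 points:

d((13, 13), (6, -1)) = 15.6525
d((13, 13), (-14, -6)) = 33.0151
d((13, 13), (-3, 11)) = 16.1245
d((13, 13), (-11, -10)) = 33.2415
d((6, -1), (-14, -6)) = 20.6155
d((6, -1), (-3, 11)) = 15.0
d((6, -1), (-11, -10)) = 19.2354
d((-14, -6), (-3, 11)) = 20.2485
d((-14, -6), (-11, -10)) = 5.0 <-- minimum
d((-3, 11), (-11, -10)) = 22.4722

Closest pair: (-14, -6) and (-11, -10) with distance 5.0

The closest pair is (-14, -6) and (-11, -10) with Euclidean distance 5.0. For 5 points, brute-force pairwise comparison is shown above. For large n, the divide-and-conquer algorithm (sort by x, recurse on halves, check the dividing strip) achieves O(n log n).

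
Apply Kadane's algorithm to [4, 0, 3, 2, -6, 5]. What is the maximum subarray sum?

Using Kadane's algorithm on [4, 0, 3, 2, -6, 5]:

Scanning through the array:
Position 1 (value 0): max_ending_here = 4, max_so_far = 4
Position 2 (value 3): max_ending_here = 7, max_so_far = 7
Position 3 (value 2): max_ending_here = 9, max_so_far = 9
Position 4 (value -6): max_ending_here = 3, max_so_far = 9
Position 5 (value 5): max_ending_here = 8, max_so_far = 9

Maximum subarray: [4, 0, 3, 2]
Maximum sum: 9

The maximum subarray is [4, 0, 3, 2] with sum 9. This subarray runs from index 0 to index 3.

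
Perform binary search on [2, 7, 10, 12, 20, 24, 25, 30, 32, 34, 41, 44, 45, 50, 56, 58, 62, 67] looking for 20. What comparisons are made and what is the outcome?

Binary search for 20 in [2, 7, 10, 12, 20, 24, 25, 30, 32, 34, 41, 44, 45, 50, 56, 58, 62, 67]:

lo=0, hi=17, mid=8, arr[mid]=32 -> 32 > 20, search left half
lo=0, hi=7, mid=3, arr[mid]=12 -> 12 < 20, search right half
lo=4, hi=7, mid=5, arr[mid]=24 -> 24 > 20, search left half
lo=4, hi=4, mid=4, arr[mid]=20 -> Found target at index 4!

Binary search finds 20 at index 4 after 4 comparisons. The search repeatedly halves the search space by comparing with the middle element.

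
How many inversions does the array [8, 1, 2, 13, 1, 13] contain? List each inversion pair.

Finding inversions in [8, 1, 2, 13, 1, 13]:

(0, 1): arr[0]=8 > arr[1]=1
(0, 2): arr[0]=8 > arr[2]=2
(0, 4): arr[0]=8 > arr[4]=1
(2, 4): arr[2]=2 > arr[4]=1
(3, 4): arr[3]=13 > arr[4]=1

Total inversions: 5

The array has 5 inversion(s): (0,1), (0,2), (0,4), (2,4), (3,4). Each pair (i,j) satisfies i < j and arr[i] > arr[j].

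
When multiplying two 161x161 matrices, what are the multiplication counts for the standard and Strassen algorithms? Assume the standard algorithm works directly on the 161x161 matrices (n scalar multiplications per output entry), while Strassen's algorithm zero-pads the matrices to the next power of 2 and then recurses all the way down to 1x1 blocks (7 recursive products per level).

Matrix multiplication for 161x161 matrices:

Strassen's algorithm requires power-of-2 dimensions. Pad 161x161 to 256x256 (next power of 2).

Standard algorithm: 161^3 = 4173281 multiplications
Strassen's algorithm: 7^(log2(256)) = 7^8 = 5764801 multiplications
Difference: 4173281 - 5764801 = -1591520 (Strassen uses MORE here due to padding overhead — for small or just-over-power-of-2 n, padding can outweigh the per-level savings)

Standard: 4173281 multiplications (161^3). Strassen: 5764801 multiplications (7^8, after padding to 256x256). Strassen reduces 8 recursive multiplications to 7 at each level.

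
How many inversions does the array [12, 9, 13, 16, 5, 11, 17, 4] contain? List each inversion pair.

Finding inversions in [12, 9, 13, 16, 5, 11, 17, 4]:

(0, 1): arr[0]=12 > arr[1]=9
(0, 4): arr[0]=12 > arr[4]=5
(0, 5): arr[0]=12 > arr[5]=11
(0, 7): arr[0]=12 > arr[7]=4
(1, 4): arr[1]=9 > arr[4]=5
(1, 7): arr[1]=9 > arr[7]=4
(2, 4): arr[2]=13 > arr[4]=5
(2, 5): arr[2]=13 > arr[5]=11
(2, 7): arr[2]=13 > arr[7]=4
(3, 4): arr[3]=16 > arr[4]=5
(3, 5): arr[3]=16 > arr[5]=11
(3, 7): arr[3]=16 > arr[7]=4
(4, 7): arr[4]=5 > arr[7]=4
(5, 7): arr[5]=11 > arr[7]=4
(6, 7): arr[6]=17 > arr[7]=4

Total inversions: 15

The array has 15 inversion(s): (0,1), (0,4), (0,5), (0,7), (1,4), (1,7), (2,4), (2,5), (2,7), (3,4), (3,5), (3,7), (4,7), (5,7), (6,7). Each pair (i,j) satisfies i < j and arr[i] > arr[j].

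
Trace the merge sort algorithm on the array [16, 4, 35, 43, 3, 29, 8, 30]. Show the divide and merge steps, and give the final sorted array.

Merge sort trace:

Split: [16, 4, 35, 43, 3, 29, 8, 30] -> [16, 4, 35, 43] and [3, 29, 8, 30]
  Split: [16, 4, 35, 43] -> [16, 4] and [35, 43]
    Split: [16, 4] -> [16] and [4]
    Merge: [16] + [4] -> [4, 16]
    Split: [35, 43] -> [35] and [43]
    Merge: [35] + [43] -> [35, 43]
  Merge: [4, 16] + [35, 43] -> [4, 16, 35, 43]
  Split: [3, 29, 8, 30] -> [3, 29] and [8, 30]
    Split: [3, 29] -> [3] and [29]
    Merge: [3] + [29] -> [3, 29]
    Split: [8, 30] -> [8] and [30]
    Merge: [8] + [30] -> [8, 30]
  Merge: [3, 29] + [8, 30] -> [3, 8, 29, 30]
Merge: [4, 16, 35, 43] + [3, 8, 29, 30] -> [3, 4, 8, 16, 29, 30, 35, 43]

Final sorted array: [3, 4, 8, 16, 29, 30, 35, 43]

The merge sort proceeds by recursively splitting the array and merging sorted halves.
After all merges, the sorted array is [3, 4, 8, 16, 29, 30, 35, 43].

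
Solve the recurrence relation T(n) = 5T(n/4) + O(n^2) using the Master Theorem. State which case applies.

Master Theorem for T(n) = 5T(n/4) + O(n^2):

a = 5, b = 4, c = 2
log_b(a) = log_4(5) = 1.1610

Case 3: c = 2 > log_4(5) = 1.1610
T(n) = O(n^2) = O(n^2)

For T(n) = 5T(n/4) + O(n^2): log_4(5) = 1.1610. This is Case 3 of the Master Theorem (c > log_b(a), work dominated by root), giving O(n^2).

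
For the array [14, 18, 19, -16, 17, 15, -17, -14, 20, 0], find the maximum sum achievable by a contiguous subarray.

Using Kadane's algorithm on [14, 18, 19, -16, 17, 15, -17, -14, 20, 0]:

Scanning through the array:
Position 1 (value 18): max_ending_here = 32, max_so_far = 32
Position 2 (value 19): max_ending_here = 51, max_so_far = 51
Position 3 (value -16): max_ending_here = 35, max_so_far = 51
Position 4 (value 17): max_ending_here = 52, max_so_far = 52
Position 5 (value 15): max_ending_here = 67, max_so_far = 67
Position 6 (value -17): max_ending_here = 50, max_so_far = 67
Position 7 (value -14): max_ending_here = 36, max_so_far = 67
Position 8 (value 20): max_ending_here = 56, max_so_far = 67
Position 9 (value 0): max_ending_here = 56, max_so_far = 67

Maximum subarray: [14, 18, 19, -16, 17, 15]
Maximum sum: 67

The maximum subarray is [14, 18, 19, -16, 17, 15] with sum 67. This subarray runs from index 0 to index 5.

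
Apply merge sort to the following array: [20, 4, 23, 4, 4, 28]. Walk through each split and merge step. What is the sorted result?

Merge sort trace:

Split: [20, 4, 23, 4, 4, 28] -> [20, 4, 23] and [4, 4, 28]
  Split: [20, 4, 23] -> [20] and [4, 23]
    Split: [4, 23] -> [4] and [23]
    Merge: [4] + [23] -> [4, 23]
  Merge: [20] + [4, 23] -> [4, 20, 23]
  Split: [4, 4, 28] -> [4] and [4, 28]
    Split: [4, 28] -> [4] and [28]
    Merge: [4] + [28] -> [4, 28]
  Merge: [4] + [4, 28] -> [4, 4, 28]
Merge: [4, 20, 23] + [4, 4, 28] -> [4, 4, 4, 20, 23, 28]

Final sorted array: [4, 4, 4, 20, 23, 28]

The merge sort proceeds by recursively splitting the array and merging sorted halves.
After all merges, the sorted array is [4, 4, 4, 20, 23, 28].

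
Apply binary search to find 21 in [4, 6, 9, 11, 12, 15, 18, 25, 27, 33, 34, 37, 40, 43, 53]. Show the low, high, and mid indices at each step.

Binary search for 21 in [4, 6, 9, 11, 12, 15, 18, 25, 27, 33, 34, 37, 40, 43, 53]:

lo=0, hi=14, mid=7, arr[mid]=25 -> 25 > 21, search left half
lo=0, hi=6, mid=3, arr[mid]=11 -> 11 < 21, search right half
lo=4, hi=6, mid=5, arr[mid]=15 -> 15 < 21, search right half
lo=6, hi=6, mid=6, arr[mid]=18 -> 18 < 21, search right half
lo=7 > hi=6, target 21 not found

Binary search determines that 21 is not in the array after 4 comparisons. The search space was exhausted without finding the target.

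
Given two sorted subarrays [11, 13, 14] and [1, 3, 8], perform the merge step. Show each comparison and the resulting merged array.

Merging process:

Compare 11 vs 1: take 1 from right. Merged: [1]
Compare 11 vs 3: take 3 from right. Merged: [1, 3]
Compare 11 vs 8: take 8 from right. Merged: [1, 3, 8]
Append remaining from left: [11, 13, 14]. Merged: [1, 3, 8, 11, 13, 14]

Final merged array: [1, 3, 8, 11, 13, 14]
Total comparisons: 3

The merged array is [1, 3, 8, 11, 13, 14], requiring 3 comparisons. The merge step runs in O(n) time where n is the total number of elements.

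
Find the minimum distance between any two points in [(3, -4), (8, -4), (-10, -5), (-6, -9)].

Computing all pairwise distances among 4 points:

d((3, -4), (8, -4)) = 5.0 <-- minimum
d((3, -4), (-10, -5)) = 13.0384
d((3, -4), (-6, -9)) = 10.2956
d((8, -4), (-10, -5)) = 18.0278
d((8, -4), (-6, -9)) = 14.8661
d((-10, -5), (-6, -9)) = 5.6569

Closest pair: (3, -4) and (8, -4) with distance 5.0

The closest pair is (3, -4) and (8, -4) with Euclidean distance 5.0. For 4 points, brute-force pairwise comparison is shown above. For large n, the divide-and-conquer algorithm (sort by x, recurse on halves, check the dividing strip) achieves O(n log n).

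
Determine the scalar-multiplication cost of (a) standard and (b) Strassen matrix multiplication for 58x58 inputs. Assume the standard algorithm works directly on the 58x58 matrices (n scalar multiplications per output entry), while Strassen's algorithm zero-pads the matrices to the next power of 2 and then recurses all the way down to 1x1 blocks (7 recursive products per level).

Matrix multiplication for 58x58 matrices:

Strassen's algorithm requires power-of-2 dimensions. Pad 58x58 to 64x64 (next power of 2).

Standard algorithm: 58^3 = 195112 multiplications
Strassen's algorithm: 7^(log2(64)) = 7^6 = 117649 multiplications
Savings: 195112 - 117649 = 77463 multiplications

Standard: 195112 multiplications (58^3). Strassen: 117649 multiplications (7^6, after padding to 64x64). Strassen reduces 8 recursive multiplications to 7 at each level.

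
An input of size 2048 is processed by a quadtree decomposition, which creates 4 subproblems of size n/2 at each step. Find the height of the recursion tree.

For divide and conquer with division factor 2:

Problem sizes at each level:
Level 0: 2048
Level 1: 1024
Level 2: 512
Level 3: 256
Level 4: 128
Level 5: 64
Level 6: 32
Level 7: 16
Level 8: 8
Level 9: 4
Level 10: 2
Level 11: 1

The root is level 0 and the size-1 base case is level 11 (the tree spans levels 0 through 11, i.e. 12 levels counting the root), so the depth is the number of divisions: log_2(2048) = 11

The recursion tree depth is log_2(2048) = 11. At each level, the problem size is divided by 2, so it takes 11 divisions to reduce to a base case of size 1. The algorithm makes 4 recursive calls at each level.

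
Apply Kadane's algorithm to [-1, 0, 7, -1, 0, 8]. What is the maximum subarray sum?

Using Kadane's algorithm on [-1, 0, 7, -1, 0, 8]:

Scanning through the array:
Position 1 (value 0): max_ending_here = 0, max_so_far = 0
Position 2 (value 7): max_ending_here = 7, max_so_far = 7
Position 3 (value -1): max_ending_here = 6, max_so_far = 7
Position 4 (value 0): max_ending_here = 6, max_so_far = 7
Position 5 (value 8): max_ending_here = 14, max_so_far = 14

Maximum subarray: [0, 7, -1, 0, 8]
Maximum sum: 14

The maximum subarray is [0, 7, -1, 0, 8] with sum 14. This subarray runs from index 1 to index 5.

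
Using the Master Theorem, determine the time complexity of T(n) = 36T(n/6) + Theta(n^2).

Master Theorem for T(n) = 36T(n/6) + O(n^2):

a = 36, b = 6, c = 2
log_b(a) = log_6(36) = 2.0000

Case 2: c = 2 = log_6(36) = 2.0000
T(n) = O(n^2 log n) = O(n^2 log n)

For T(n) = 36T(n/6) + O(n^2): log_6(36) = 2.0000. This is Case 2 of the Master Theorem (c = log_b(a), equal work at all levels), giving O(n^2 log n).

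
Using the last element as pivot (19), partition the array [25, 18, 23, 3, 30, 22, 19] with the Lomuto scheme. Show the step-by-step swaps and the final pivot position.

Lomuto partition with pivot = 19:

Initial array: [25, 18, 23, 3, 30, 22, 19]

arr[0]=25 > 19: no swap
arr[1]=18 <= 19: swap with position 0, array becomes [18, 25, 23, 3, 30, 22, 19]
arr[2]=23 > 19: no swap
arr[3]=3 <= 19: swap with position 1, array becomes [18, 3, 23, 25, 30, 22, 19]
arr[4]=30 > 19: no swap
arr[5]=22 > 19: no swap

Place pivot at position 2: [18, 3, 19, 25, 30, 22, 23]
Pivot position: 2

After partitioning with pivot 19, the array becomes [18, 3, 19, 25, 30, 22, 23]. The pivot is placed at index 2. All elements to the left of the pivot are <= 19, and all elements to the right are > 19.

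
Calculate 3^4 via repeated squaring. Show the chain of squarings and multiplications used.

Computing 3^4 by squaring (build up from 3^1; each line after the first costs one multiplication):

3^1 = 3
3^2 = (3^1)^2 = 3^2 = 9
3^4 = (3^2)^2 = 9^2 = 81

Result: 81
Multiplications needed: 2 (2 lines after 3^1)

3^4 = 81. Using exponentiation by squaring, this requires 2 multiplications. The key idea: if the exponent is even, square the half-power; if odd, multiply by the base once.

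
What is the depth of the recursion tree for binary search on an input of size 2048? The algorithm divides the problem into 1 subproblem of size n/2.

For divide and conquer with division factor 2:

Problem sizes at each level:
Level 0: 2048
Level 1: 1024
Level 2: 512
Level 3: 256
Level 4: 128
Level 5: 64
Level 6: 32
Level 7: 16
Level 8: 8
Level 9: 4
Level 10: 2
Level 11: 1

The root is level 0 and the size-1 base case is level 11 (the tree spans levels 0 through 11, i.e. 12 levels counting the root), so the depth is the number of divisions: log_2(2048) = 11

The recursion tree depth is log_2(2048) = 11. At each level, the problem size is divided by 2, so it takes 11 divisions to reduce to a base case of size 1. The algorithm makes 1 recursive call at each level.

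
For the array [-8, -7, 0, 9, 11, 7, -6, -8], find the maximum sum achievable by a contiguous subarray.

Using Kadane's algorithm on [-8, -7, 0, 9, 11, 7, -6, -8]:

Scanning through the array:
Position 1 (value -7): max_ending_here = -7, max_so_far = -7
Position 2 (value 0): max_ending_here = 0, max_so_far = 0
Position 3 (value 9): max_ending_here = 9, max_so_far = 9
Position 4 (value 11): max_ending_here = 20, max_so_far = 20
Position 5 (value 7): max_ending_here = 27, max_so_far = 27
Position 6 (value -6): max_ending_here = 21, max_so_far = 27
Position 7 (value -8): max_ending_here = 13, max_so_far = 27

Maximum subarray: [0, 9, 11, 7]
Maximum sum: 27

The maximum subarray is [0, 9, 11, 7] with sum 27. This subarray runs from index 2 to index 5.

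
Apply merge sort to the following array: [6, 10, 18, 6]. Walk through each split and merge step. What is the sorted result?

Merge sort trace:

Split: [6, 10, 18, 6] -> [6, 10] and [18, 6]
  Split: [6, 10] -> [6] and [10]
  Merge: [6] + [10] -> [6, 10]
  Split: [18, 6] -> [18] and [6]
  Merge: [18] + [6] -> [6, 18]
Merge: [6, 10] + [6, 18] -> [6, 6, 10, 18]

Final sorted array: [6, 6, 10, 18]

The merge sort proceeds by recursively splitting the array and merging sorted halves.
After all merges, the sorted array is [6, 6, 10, 18].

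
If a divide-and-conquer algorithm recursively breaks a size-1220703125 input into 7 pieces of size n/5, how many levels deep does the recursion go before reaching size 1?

For divide and conquer with division factor 5:

Problem sizes at each level:
Level 0: 1220703125
Level 1: 244140625
Level 2: 48828125
Level 3: 9765625
Level 4: 1953125
Level 5: 390625
Level 6: 78125
Level 7: 15625
Level 8: 3125
Level 9: 625
Level 10: 125
Level 11: 25
Level 12: 5
Level 13: 1

The root is level 0 and the size-1 base case is level 13 (the tree spans levels 0 through 13, i.e. 14 levels counting the root), so the depth is the number of divisions: log_5(1220703125) = 13

The recursion tree depth is log_5(1220703125) = 13. At each level, the problem size is divided by 5, so it takes 13 divisions to reduce to a base case of size 1. The algorithm makes 7 recursive calls at each level.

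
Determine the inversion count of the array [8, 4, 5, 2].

Finding inversions in [8, 4, 5, 2]:

(0, 1): arr[0]=8 > arr[1]=4
(0, 2): arr[0]=8 > arr[2]=5
(0, 3): arr[0]=8 > arr[3]=2
(1, 3): arr[1]=4 > arr[3]=2
(2, 3): arr[2]=5 > arr[3]=2

Total inversions: 5

The array has 5 inversion(s): (0,1), (0,2), (0,3), (1,3), (2,3). Each pair (i,j) satisfies i < j and arr[i] > arr[j].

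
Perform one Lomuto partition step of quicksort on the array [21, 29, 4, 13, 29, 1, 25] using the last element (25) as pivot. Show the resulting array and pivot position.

Lomuto partition with pivot = 25:

Initial array: [21, 29, 4, 13, 29, 1, 25]

arr[0]=21 <= 25: swap with position 0, array becomes [21, 29, 4, 13, 29, 1, 25]
arr[1]=29 > 25: no swap
arr[2]=4 <= 25: swap with position 1, array becomes [21, 4, 29, 13, 29, 1, 25]
arr[3]=13 <= 25: swap with position 2, array becomes [21, 4, 13, 29, 29, 1, 25]
arr[4]=29 > 25: no swap
arr[5]=1 <= 25: swap with position 3, array becomes [21, 4, 13, 1, 29, 29, 25]

Place pivot at position 4: [21, 4, 13, 1, 25, 29, 29]
Pivot position: 4

After partitioning with pivot 25, the array becomes [21, 4, 13, 1, 25, 29, 29]. The pivot is placed at index 4. All elements to the left of the pivot are <= 25, and all elements to the right are > 25.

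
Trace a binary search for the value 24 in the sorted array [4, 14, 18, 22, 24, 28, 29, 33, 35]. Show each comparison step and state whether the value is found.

Binary search for 24 in [4, 14, 18, 22, 24, 28, 29, 33, 35]:

lo=0, hi=8, mid=4, arr[mid]=24 -> Found target at index 4!

Binary search finds 24 at index 4 after 1 comparisons. The search repeatedly halves the search space by comparing with the middle element.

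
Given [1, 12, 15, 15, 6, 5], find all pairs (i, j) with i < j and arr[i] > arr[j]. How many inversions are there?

Finding inversions in [1, 12, 15, 15, 6, 5]:

(1, 4): arr[1]=12 > arr[4]=6
(1, 5): arr[1]=12 > arr[5]=5
(2, 4): arr[2]=15 > arr[4]=6
(2, 5): arr[2]=15 > arr[5]=5
(3, 4): arr[3]=15 > arr[4]=6
(3, 5): arr[3]=15 > arr[5]=5
(4, 5): arr[4]=6 > arr[5]=5

Total inversions: 7

The array has 7 inversion(s): (1,4), (1,5), (2,4), (2,5), (3,4), (3,5), (4,5). Each pair (i,j) satisfies i < j and arr[i] > arr[j].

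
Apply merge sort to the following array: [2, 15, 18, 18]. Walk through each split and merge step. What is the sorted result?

Merge sort trace:

Split: [2, 15, 18, 18] -> [2, 15] and [18, 18]
  Split: [2, 15] -> [2] and [15]
  Merge: [2] + [15] -> [2, 15]
  Split: [18, 18] -> [18] and [18]
  Merge: [18] + [18] -> [18, 18]
Merge: [2, 15] + [18, 18] -> [2, 15, 18, 18]

Final sorted array: [2, 15, 18, 18]

The merge sort proceeds by recursively splitting the array and merging sorted halves.
After all merges, the sorted array is [2, 15, 18, 18].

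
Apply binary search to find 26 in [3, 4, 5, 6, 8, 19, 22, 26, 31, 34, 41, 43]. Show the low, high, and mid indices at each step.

Binary search for 26 in [3, 4, 5, 6, 8, 19, 22, 26, 31, 34, 41, 43]:

lo=0, hi=11, mid=5, arr[mid]=19 -> 19 < 26, search right half
lo=6, hi=11, mid=8, arr[mid]=31 -> 31 > 26, search left half
lo=6, hi=7, mid=6, arr[mid]=22 -> 22 < 26, search right half
lo=7, hi=7, mid=7, arr[mid]=26 -> Found target at index 7!

Binary search finds 26 at index 7 after 4 comparisons. The search repeatedly halves the search space by comparing with the middle element.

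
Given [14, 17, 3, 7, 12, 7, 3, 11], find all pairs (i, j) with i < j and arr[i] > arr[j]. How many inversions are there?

Finding inversions in [14, 17, 3, 7, 12, 7, 3, 11]:

(0, 2): arr[0]=14 > arr[2]=3
(0, 3): arr[0]=14 > arr[3]=7
(0, 4): arr[0]=14 > arr[4]=12
(0, 5): arr[0]=14 > arr[5]=7
(0, 6): arr[0]=14 > arr[6]=3
(0, 7): arr[0]=14 > arr[7]=11
(1, 2): arr[1]=17 > arr[2]=3
(1, 3): arr[1]=17 > arr[3]=7
(1, 4): arr[1]=17 > arr[4]=12
(1, 5): arr[1]=17 > arr[5]=7
(1, 6): arr[1]=17 > arr[6]=3
(1, 7): arr[1]=17 > arr[7]=11
(3, 6): arr[3]=7 > arr[6]=3
(4, 5): arr[4]=12 > arr[5]=7
(4, 6): arr[4]=12 > arr[6]=3
(4, 7): arr[4]=12 > arr[7]=11
(5, 6): arr[5]=7 > arr[6]=3

Total inversions: 17

The array has 17 inversion(s): (0,2), (0,3), (0,4), (0,5), (0,6), (0,7), (1,2), (1,3), (1,4), (1,5), (1,6), (1,7), (3,6), (4,5), (4,6), (4,7), (5,6). Each pair (i,j) satisfies i < j and arr[i] > arr[j].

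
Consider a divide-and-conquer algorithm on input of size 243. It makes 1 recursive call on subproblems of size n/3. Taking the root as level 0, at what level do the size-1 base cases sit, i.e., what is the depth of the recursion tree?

For divide and conquer with division factor 3:

Problem sizes at each level:
Level 0: 243
Level 1: 81
Level 2: 27
Level 3: 9
Level 4: 3
Level 5: 1

The root is level 0 and the size-1 base case is level 5 (the tree spans levels 0 through 5, i.e. 6 levels counting the root), so the depth is the number of divisions: log_3(243) = 5

The recursion tree depth is log_3(243) = 5. At each level, the problem size is divided by 3, so it takes 5 divisions to reduce to a base case of size 1. The algorithm makes 1 recursive call at each level.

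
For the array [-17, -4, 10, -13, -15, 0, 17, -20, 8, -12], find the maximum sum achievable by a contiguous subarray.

Using Kadane's algorithm on [-17, -4, 10, -13, -15, 0, 17, -20, 8, -12]:

Scanning through the array:
Position 1 (value -4): max_ending_here = -4, max_so_far = -4
Position 2 (value 10): max_ending_here = 10, max_so_far = 10
Position 3 (value -13): max_ending_here = -3, max_so_far = 10
Position 4 (value -15): max_ending_here = -15, max_so_far = 10
Position 5 (value 0): max_ending_here = 0, max_so_far = 10
Position 6 (value 17): max_ending_here = 17, max_so_far = 17
Position 7 (value -20): max_ending_here = -3, max_so_far = 17
Position 8 (value 8): max_ending_here = 8, max_so_far = 17
Position 9 (value -12): max_ending_here = -4, max_so_far = 17

Maximum subarray: [0, 17]
Maximum sum: 17

The maximum subarray is [0, 17] with sum 17. This subarray runs from index 5 to index 6.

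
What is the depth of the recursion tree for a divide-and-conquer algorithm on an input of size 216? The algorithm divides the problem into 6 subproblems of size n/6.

For divide and conquer with division factor 6:

Problem sizes at each level:
Level 0: 216
Level 1: 36
Level 2: 6
Level 3: 1

The root is level 0 and the size-1 base case is level 3 (the tree spans levels 0 through 3, i.e. 4 levels counting the root), so the depth is the number of divisions: log_6(216) = 3

The recursion tree depth is log_6(216) = 3. At each level, the problem size is divided by 6, so it takes 3 divisions to reduce to a base case of size 1. The algorithm makes 6 recursive calls at each level.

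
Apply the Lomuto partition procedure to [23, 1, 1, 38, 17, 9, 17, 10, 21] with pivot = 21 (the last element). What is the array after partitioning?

Lomuto partition with pivot = 21:

Initial array: [23, 1, 1, 38, 17, 9, 17, 10, 21]

arr[0]=23 > 21: no swap
arr[1]=1 <= 21: swap with position 0, array becomes [1, 23, 1, 38, 17, 9, 17, 10, 21]
arr[2]=1 <= 21: swap with position 1, array becomes [1, 1, 23, 38, 17, 9, 17, 10, 21]
arr[3]=38 > 21: no swap
arr[4]=17 <= 21: swap with position 2, array becomes [1, 1, 17, 38, 23, 9, 17, 10, 21]
arr[5]=9 <= 21: swap with position 3, array becomes [1, 1, 17, 9, 23, 38, 17, 10, 21]
arr[6]=17 <= 21: swap with position 4, array becomes [1, 1, 17, 9, 17, 38, 23, 10, 21]
arr[7]=10 <= 21: swap with position 5, array becomes [1, 1, 17, 9, 17, 10, 23, 38, 21]

Place pivot at position 6: [1, 1, 17, 9, 17, 10, 21, 38, 23]
Pivot position: 6

After partitioning with pivot 21, the array becomes [1, 1, 17, 9, 17, 10, 21, 38, 23]. The pivot is placed at index 6. All elements to the left of the pivot are <= 21, and all elements to the right are > 21.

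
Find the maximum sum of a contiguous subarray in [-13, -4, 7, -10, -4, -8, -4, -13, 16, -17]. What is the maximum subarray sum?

Using Kadane's algorithm on [-13, -4, 7, -10, -4, -8, -4, -13, 16, -17]:

Scanning through the array:
Position 1 (value -4): max_ending_here = -4, max_so_far = -4
Position 2 (value 7): max_ending_here = 7, max_so_far = 7
Position 3 (value -10): max_ending_here = -3, max_so_far = 7
Position 4 (value -4): max_ending_here = -4, max_so_far = 7
Position 5 (value -8): max_ending_here = -8, max_so_far = 7
Position 6 (value -4): max_ending_here = -4, max_so_far = 7
Position 7 (value -13): max_ending_here = -13, max_so_far = 7
Position 8 (value 16): max_ending_here = 16, max_so_far = 16
Position 9 (value -17): max_ending_here = -1, max_so_far = 16

Maximum subarray: [16]
Maximum sum: 16

The maximum subarray is [16] with sum 16. This subarray runs from index 8 to index 8.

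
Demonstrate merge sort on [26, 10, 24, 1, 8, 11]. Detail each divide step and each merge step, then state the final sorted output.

Merge sort trace:

Split: [26, 10, 24, 1, 8, 11] -> [26, 10, 24] and [1, 8, 11]
  Split: [26, 10, 24] -> [26] and [10, 24]
    Split: [10, 24] -> [10] and [24]
    Merge: [10] + [24] -> [10, 24]
  Merge: [26] + [10, 24] -> [10, 24, 26]
  Split: [1, 8, 11] -> [1] and [8, 11]
    Split: [8, 11] -> [8] and [11]
    Merge: [8] + [11] -> [8, 11]
  Merge: [1] + [8, 11] -> [1, 8, 11]
Merge: [10, 24, 26] + [1, 8, 11] -> [1, 8, 10, 11, 24, 26]

Final sorted array: [1, 8, 10, 11, 24, 26]

The merge sort proceeds by recursively splitting the array and merging sorted halves.
After all merges, the sorted array is [1, 8, 10, 11, 24, 26].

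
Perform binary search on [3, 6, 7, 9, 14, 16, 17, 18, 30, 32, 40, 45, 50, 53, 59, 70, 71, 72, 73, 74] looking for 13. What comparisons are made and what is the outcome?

Binary search for 13 in [3, 6, 7, 9, 14, 16, 17, 18, 30, 32, 40, 45, 50, 53, 59, 70, 71, 72, 73, 74]:

lo=0, hi=19, mid=9, arr[mid]=32 -> 32 > 13, search left half
lo=0, hi=8, mid=4, arr[mid]=14 -> 14 > 13, search left half
lo=0, hi=3, mid=1, arr[mid]=6 -> 6 < 13, search right half
lo=2, hi=3, mid=2, arr[mid]=7 -> 7 < 13, search right half
lo=3, hi=3, mid=3, arr[mid]=9 -> 9 < 13, search right half
lo=4 > hi=3, target 13 not found

Binary search determines that 13 is not in the array after 5 comparisons. The search space was exhausted without finding the target.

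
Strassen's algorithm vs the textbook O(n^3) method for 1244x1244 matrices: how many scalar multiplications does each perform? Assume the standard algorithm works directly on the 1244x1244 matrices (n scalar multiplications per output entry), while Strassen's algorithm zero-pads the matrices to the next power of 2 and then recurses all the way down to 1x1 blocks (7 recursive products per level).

Matrix multiplication for 1244x1244 matrices:

Strassen's algorithm requires power-of-2 dimensions. Pad 1244x1244 to 2048x2048 (next power of 2).

Standard algorithm: 1244^3 = 1925134784 multiplications
Strassen's algorithm: 7^(log2(2048)) = 7^11 = 1977326743 multiplications
Difference: 1925134784 - 1977326743 = -52191959 (Strassen uses MORE here due to padding overhead — for small or just-over-power-of-2 n, padding can outweigh the per-level savings)

Standard: 1925134784 multiplications (1244^3). Strassen: 1977326743 multiplications (7^11, after padding to 2048x2048). Strassen reduces 8 recursive multiplications to 7 at each level.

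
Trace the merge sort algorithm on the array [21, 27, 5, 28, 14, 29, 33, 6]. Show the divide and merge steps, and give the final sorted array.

Merge sort trace:

Split: [21, 27, 5, 28, 14, 29, 33, 6] -> [21, 27, 5, 28] and [14, 29, 33, 6]
  Split: [21, 27, 5, 28] -> [21, 27] and [5, 28]
    Split: [21, 27] -> [21] and [27]
    Merge: [21] + [27] -> [21, 27]
    Split: [5, 28] -> [5] and [28]
    Merge: [5] + [28] -> [5, 28]
  Merge: [21, 27] + [5, 28] -> [5, 21, 27, 28]
  Split: [14, 29, 33, 6] -> [14, 29] and [33, 6]
    Split: [14, 29] -> [14] and [29]
    Merge: [14] + [29] -> [14, 29]
    Split: [33, 6] -> [33] and [6]
    Merge: [33] + [6] -> [6, 33]
  Merge: [14, 29] + [6, 33] -> [6, 14, 29, 33]
Merge: [5, 21, 27, 28] + [6, 14, 29, 33] -> [5, 6, 14, 21, 27, 28, 29, 33]

Final sorted array: [5, 6, 14, 21, 27, 28, 29, 33]

The merge sort proceeds by recursively splitting the array and merging sorted halves.
After all merges, the sorted array is [5, 6, 14, 21, 27, 28, 29, 33].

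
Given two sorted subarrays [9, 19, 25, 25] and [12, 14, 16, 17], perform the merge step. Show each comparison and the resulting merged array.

Merging process:

Compare 9 vs 12: take 9 from left. Merged: [9]
Compare 19 vs 12: take 12 from right. Merged: [9, 12]
Compare 19 vs 14: take 14 from right. Merged: [9, 12, 14]
Compare 19 vs 16: take 16 from right. Merged: [9, 12, 14, 16]
Compare 19 vs 17: take 17 from right. Merged: [9, 12, 14, 16, 17]
Append remaining from left: [19, 25, 25]. Merged: [9, 12, 14, 16, 17, 19, 25, 25]

Final merged array: [9, 12, 14, 16, 17, 19, 25, 25]
Total comparisons: 5

The merged array is [9, 12, 14, 16, 17, 19, 25, 25], requiring 5 comparisons. The merge step runs in O(n) time where n is the total number of elements.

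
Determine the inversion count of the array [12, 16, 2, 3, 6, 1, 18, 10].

Finding inversions in [12, 16, 2, 3, 6, 1, 18, 10]:

(0, 2): arr[0]=12 > arr[2]=2
(0, 3): arr[0]=12 > arr[3]=3
(0, 4): arr[0]=12 > arr[4]=6
(0, 5): arr[0]=12 > arr[5]=1
(0, 7): arr[0]=12 > arr[7]=10
(1, 2): arr[1]=16 > arr[2]=2
(1, 3): arr[1]=16 > arr[3]=3
(1, 4): arr[1]=16 > arr[4]=6
(1, 5): arr[1]=16 > arr[5]=1
(1, 7): arr[1]=16 > arr[7]=10
(2, 5): arr[2]=2 > arr[5]=1
(3, 5): arr[3]=3 > arr[5]=1
(4, 5): arr[4]=6 > arr[5]=1
(6, 7): arr[6]=18 > arr[7]=10

Total inversions: 14

The array has 14 inversion(s): (0,2), (0,3), (0,4), (0,5), (0,7), (1,2), (1,3), (1,4), (1,5), (1,7), (2,5), (3,5), (4,5), (6,7). Each pair (i,j) satisfies i < j and arr[i] > arr[j].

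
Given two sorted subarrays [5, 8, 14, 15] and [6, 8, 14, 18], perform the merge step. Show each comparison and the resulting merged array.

Merging process:

Compare 5 vs 6: take 5 from left. Merged: [5]
Compare 8 vs 6: take 6 from right. Merged: [5, 6]
Compare 8 vs 8: take 8 from left. Merged: [5, 6, 8]
Compare 14 vs 8: take 8 from right. Merged: [5, 6, 8, 8]
Compare 14 vs 14: take 14 from left. Merged: [5, 6, 8, 8, 14]
Compare 15 vs 14: take 14 from right. Merged: [5, 6, 8, 8, 14, 14]
Compare 15 vs 18: take 15 from left. Merged: [5, 6, 8, 8, 14, 14, 15]
Append remaining from right: [18]. Merged: [5, 6, 8, 8, 14, 14, 15, 18]

Final merged array: [5, 6, 8, 8, 14, 14, 15, 18]
Total comparisons: 7

The merged array is [5, 6, 8, 8, 14, 14, 15, 18], requiring 7 comparisons. The merge step runs in O(n) time where n is the total number of elements.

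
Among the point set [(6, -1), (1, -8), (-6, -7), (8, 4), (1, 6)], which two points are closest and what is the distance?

Computing all pairwise distances among 5 points:

d((6, -1), (1, -8)) = 8.6023
d((6, -1), (-6, -7)) = 13.4164
d((6, -1), (8, 4)) = 5.3852 <-- minimum
d((6, -1), (1, 6)) = 8.6023
d((1, -8), (-6, -7)) = 7.0711
d((1, -8), (8, 4)) = 13.8924
d((1, -8), (1, 6)) = 14.0
d((-6, -7), (8, 4)) = 17.8045
d((-6, -7), (1, 6)) = 14.7648
d((8, 4), (1, 6)) = 7.2801

Closest pair: (6, -1) and (8, 4) with distance 5.3852

The closest pair is (6, -1) and (8, 4) with Euclidean distance 5.3852. For 5 points, brute-force pairwise comparison is shown above. For large n, the divide-and-conquer algorithm (sort by x, recurse on halves, check the dividing strip) achieves O(n log n).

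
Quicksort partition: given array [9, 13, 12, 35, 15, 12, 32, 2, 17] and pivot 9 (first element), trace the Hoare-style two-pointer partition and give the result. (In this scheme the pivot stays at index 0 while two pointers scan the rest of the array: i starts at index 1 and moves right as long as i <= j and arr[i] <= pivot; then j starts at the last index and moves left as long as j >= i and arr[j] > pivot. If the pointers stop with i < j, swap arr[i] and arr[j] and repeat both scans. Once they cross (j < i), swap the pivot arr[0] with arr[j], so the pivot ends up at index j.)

Hoare-style two-pointer partition with pivot = 9:

Initial array: [9, 13, 12, 35, 15, 12, 32, 2, 17]

Pointers start at i = 1, j = 8.
i stops at index 1 (arr[1]=13 > 9), j stops at index 7 (arr[7]=2 <= 9): swap arr[1] and arr[7], array becomes [9, 2, 12, 35, 15, 12, 32, 13, 17]
i ends at 2, j ends at 1: the pointers have crossed (j < i), so scanning stops.

Swap pivot arr[0] with arr[1] to place pivot at position 1: [2, 9, 12, 35, 15, 12, 32, 13, 17]
Pivot position: 1

After partitioning with pivot 9, the array becomes [2, 9, 12, 35, 15, 12, 32, 13, 17]. The pivot is placed at index 1. All elements to the left of the pivot are <= 9, and all elements to the right are > 9.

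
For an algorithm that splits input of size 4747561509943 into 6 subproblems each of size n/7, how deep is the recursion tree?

For divide and conquer with division factor 7:

Problem sizes at each level:
Level 0: 4747561509943
Level 1: 678223072849
Level 2: 96889010407
Level 3: 13841287201
Level 4: 1977326743
Level 5: 282475249
Level 6: 40353607
Level 7: 5764801
Level 8: 823543
Level 9: 117649
Level 10: 16807
Level 11: 2401
Level 12: 343
Level 13: 49
Level 14: 7
Level 15: 1

The root is level 0 and the size-1 base case is level 15 (the tree spans levels 0 through 15, i.e. 16 levels counting the root), so the depth is the number of divisions: log_7(4747561509943) = 15

The recursion tree depth is log_7(4747561509943) = 15. At each level, the problem size is divided by 7, so it takes 15 divisions to reduce to a base case of size 1. The algorithm makes 6 recursive calls at each level.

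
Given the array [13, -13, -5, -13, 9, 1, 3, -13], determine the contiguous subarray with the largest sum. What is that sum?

Using Kadane's algorithm on [13, -13, -5, -13, 9, 1, 3, -13]:

Scanning through the array:
Position 1 (value -13): max_ending_here = 0, max_so_far = 13
Position 2 (value -5): max_ending_here = -5, max_so_far = 13
Position 3 (value -13): max_ending_here = -13, max_so_far = 13
Position 4 (value 9): max_ending_here = 9, max_so_far = 13
Position 5 (value 1): max_ending_here = 10, max_so_far = 13
Position 6 (value 3): max_ending_here = 13, max_so_far = 13
Position 7 (value -13): max_ending_here = 0, max_so_far = 13

Maximum subarray: [13]
Maximum sum: 13

The maximum subarray is [13] with sum 13. This subarray runs from index 0 to index 0.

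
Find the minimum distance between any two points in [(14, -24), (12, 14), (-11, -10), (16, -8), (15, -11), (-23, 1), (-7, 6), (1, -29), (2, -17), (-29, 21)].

Computing all pairwise distances among 10 points:

d((14, -24), (12, 14)) = 38.0526
d((14, -24), (-11, -10)) = 28.6531
d((14, -24), (16, -8)) = 16.1245
d((14, -24), (15, -11)) = 13.0384
d((14, -24), (-23, 1)) = 44.6542
d((14, -24), (-7, 6)) = 36.6197
d((14, -24), (1, -29)) = 13.9284
d((14, -24), (2, -17)) = 13.8924
d((14, -24), (-29, 21)) = 62.2415
d((12, 14), (-11, -10)) = 33.2415
d((12, 14), (16, -8)) = 22.3607
d((12, 14), (15, -11)) = 25.1794
d((12, 14), (-23, 1)) = 37.3363
d((12, 14), (-7, 6)) = 20.6155
d((12, 14), (1, -29)) = 44.3847
d((12, 14), (2, -17)) = 32.573
d((12, 14), (-29, 21)) = 41.5933
d((-11, -10), (16, -8)) = 27.074
d((-11, -10), (15, -11)) = 26.0192
d((-11, -10), (-23, 1)) = 16.2788
d((-11, -10), (-7, 6)) = 16.4924
d((-11, -10), (1, -29)) = 22.4722
d((-11, -10), (2, -17)) = 14.7648
d((-11, -10), (-29, 21)) = 35.8469
d((16, -8), (15, -11)) = 3.1623 <-- minimum
d((16, -8), (-23, 1)) = 40.025
d((16, -8), (-7, 6)) = 26.9258
d((16, -8), (1, -29)) = 25.807
d((16, -8), (2, -17)) = 16.6433
d((16, -8), (-29, 21)) = 53.535
d((15, -11), (-23, 1)) = 39.8497
d((15, -11), (-7, 6)) = 27.8029
d((15, -11), (1, -29)) = 22.8035
d((15, -11), (2, -17)) = 14.3178
d((15, -11), (-29, 21)) = 54.4059
d((-23, 1), (-7, 6)) = 16.7631
d((-23, 1), (1, -29)) = 38.4187
d((-23, 1), (2, -17)) = 30.8058
d((-23, 1), (-29, 21)) = 20.8806
d((-7, 6), (1, -29)) = 35.9026
d((-7, 6), (2, -17)) = 24.6982
d((-7, 6), (-29, 21)) = 26.6271
d((1, -29), (2, -17)) = 12.0416
d((1, -29), (-29, 21)) = 58.3095
d((2, -17), (-29, 21)) = 49.0408

Closest pair: (16, -8) and (15, -11) with distance 3.1623

The closest pair is (16, -8) and (15, -11) with Euclidean distance 3.1623. For 10 points, brute-force pairwise comparison is shown above. For large n, the divide-and-conquer algorithm (sort by x, recurse on halves, check the dividing strip) achieves O(n log n).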